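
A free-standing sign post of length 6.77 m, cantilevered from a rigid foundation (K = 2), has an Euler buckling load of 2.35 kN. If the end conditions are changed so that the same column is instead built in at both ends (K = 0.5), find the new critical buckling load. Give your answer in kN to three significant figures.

P_cr ∝ 1/K², so P_cr,new = P_cr,old × (K_old/K_new)² = 2.35 × (2/0.5)²
= 2.35 × 16.00 = 37.6 kN

P_cr ≈ 37.6 kN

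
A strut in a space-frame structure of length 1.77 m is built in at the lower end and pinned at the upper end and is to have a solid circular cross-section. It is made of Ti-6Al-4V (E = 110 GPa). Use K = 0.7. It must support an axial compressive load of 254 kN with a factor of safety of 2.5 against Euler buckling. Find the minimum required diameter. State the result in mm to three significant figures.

Required P_cr = n·P = 2.5 × 254 = 635.0 kN
L_e = K·L = 0.7 × 1.77 = 1.239 m
Required I = P_cr·L_e²/(π²E) = 6.350×10^5 × 1.239² / (π² × 1.10×10^11) = 8.979×10^-7 m⁴
I_req = 8.979×10^5 mm⁴
Solid circle: I = πd⁴/64  ⇒  d = (64I/π)^(1/4) = (64×8.979×10^5/π)^(1/4) = 65.4 mm

d ≈ 65.4 mm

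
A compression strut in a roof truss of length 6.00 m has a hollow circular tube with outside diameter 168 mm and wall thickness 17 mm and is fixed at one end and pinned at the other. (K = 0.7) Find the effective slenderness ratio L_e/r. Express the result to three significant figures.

Inner diameter d_i = 168 − 2×17 = 134.0 mm
I = π(d_o⁴ − d_i⁴)/64 = π(168⁴ − 134.0⁴)/64 = 2.328×10^7 mm⁴
A = 8.064×10^3 mm²;  r_min = √(I/A) = √(2.328×10^7/8.064×10^3) = 53.72 mm
L_e = K·L = 0.7 × 6.00 m = 4.200 m = 4200.0 mm
λ = L_e / r_min = 4200.0 / 53.72 = 78.2

λ ≈ 78.2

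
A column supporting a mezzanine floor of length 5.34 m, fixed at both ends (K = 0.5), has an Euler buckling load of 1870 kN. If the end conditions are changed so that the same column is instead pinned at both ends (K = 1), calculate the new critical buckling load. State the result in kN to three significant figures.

P_cr ≈ 468 kN

P_cr ∝ 1/K², so P_cr,new = P_cr,old × (K_old/K_new)² = 1870 × (0.5/1)²
= 1870 × 0.2500 = 468 kN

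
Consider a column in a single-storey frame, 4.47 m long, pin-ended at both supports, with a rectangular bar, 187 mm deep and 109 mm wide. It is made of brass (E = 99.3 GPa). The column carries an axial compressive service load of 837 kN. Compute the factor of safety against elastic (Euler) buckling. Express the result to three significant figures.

Buckling occurs about the weak axis: I_min = h·b³/12 with b = 109 mm (the shorter side).
I_min = 187×109³/12 = 2.018×10^7 mm⁴
I = 2.018×10^7 mm⁴ = 2.018×10^-5 m⁴
Effective length L_e = K·L = 1 × 4.47 = 4.470 m
P_cr = π²EI / L_e² = π² × 99.3×10⁹ × 2.018×10^-5 / 4.470² = 9.899×10^5 N
Factor of safety n = P_cr / P = 989.86 / 837 = 1.18

n ≈ 1.18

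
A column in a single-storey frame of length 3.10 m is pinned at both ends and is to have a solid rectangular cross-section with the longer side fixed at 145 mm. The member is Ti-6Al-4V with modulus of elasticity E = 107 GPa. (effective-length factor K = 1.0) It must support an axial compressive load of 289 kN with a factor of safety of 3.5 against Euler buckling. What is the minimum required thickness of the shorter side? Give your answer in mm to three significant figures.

Required P_cr = n·P = 3.5 × 289 = 1012 kN
L_e = K·L = 1 × 3.10 = 3.100 m
Required I = P_cr·L_e²/(π²E) = 1.012×10^6 × 3.100² / (π² × 1.07×10^11) = 9.205×10^-6 m⁴
I_req = 9.205×10^6 mm⁴
Rectangle, weak axis: I_min = h·b³/12 with h = 145 mm fixed  ⇒  b = (12I/h)^(1/3) = 91.3 mm

b ≈ 91.3 mm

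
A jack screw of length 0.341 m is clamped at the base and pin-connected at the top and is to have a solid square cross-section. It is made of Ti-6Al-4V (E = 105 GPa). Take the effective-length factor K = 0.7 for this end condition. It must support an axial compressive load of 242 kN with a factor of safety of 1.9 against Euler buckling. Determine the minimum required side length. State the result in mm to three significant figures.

Required P_cr = n·P = 1.9 × 242 = 459.8 kN
L_e = K·L = 0.7 × 0.341 = 0.2387 m
Required I = P_cr·L_e²/(π²E) = 4.598×10^5 × 0.2387² / (π² × 1.05×10^11) = 2.528×10^-8 m⁴
I_req = 2.528×10^4 mm⁴
Solid square: I = a⁴/12  ⇒  a = (12I)^(1/4) = (12×2.528×10^4)^(1/4) = 23.5 mm

a ≈ 23.5 mm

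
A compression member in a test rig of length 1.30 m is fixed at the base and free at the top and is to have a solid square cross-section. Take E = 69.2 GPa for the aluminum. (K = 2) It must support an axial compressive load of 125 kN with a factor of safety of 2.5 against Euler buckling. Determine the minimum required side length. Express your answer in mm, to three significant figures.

a ≈ 78.1 mm

Required P_cr = n·P = 2.5 × 125 = 312.5 kN
L_e = K·L = 2 × 1.30 = 2.600 m
Required I = P_cr·L_e²/(π²E) = 3.125×10^5 × 2.600² / (π² × 6.92×10^10) = 3.093×10^-6 m⁴
I_req = 3.093×10^6 mm⁴
Solid square: I = a⁴/12  ⇒  a = (12I)^(1/4) = (12×3.093×10^6)^(1/4) = 78.1 mm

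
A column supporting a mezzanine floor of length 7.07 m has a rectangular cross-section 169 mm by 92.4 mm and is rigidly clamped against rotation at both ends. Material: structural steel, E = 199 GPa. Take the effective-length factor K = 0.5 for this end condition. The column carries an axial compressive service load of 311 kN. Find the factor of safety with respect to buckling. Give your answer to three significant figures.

Buckling occurs about the weak axis: I_min = h·b³/12 with b = 92.4 mm (the shorter side).
I_min = 169×92.4³/12 = 1.111×10^7 mm⁴
I = 1.111×10^7 mm⁴ = 1.111×10^-5 m⁴
Effective length L_e = K·L = 0.5 × 7.07 = 3.535 m
P_cr = π²EI / L_e² = π² × 199×10⁹ × 1.111×10^-5 / 3.535² = 1.746×10^6 N
Factor of safety n = P_cr / P = 1746.2 / 311 = 5.61

n ≈ 5.61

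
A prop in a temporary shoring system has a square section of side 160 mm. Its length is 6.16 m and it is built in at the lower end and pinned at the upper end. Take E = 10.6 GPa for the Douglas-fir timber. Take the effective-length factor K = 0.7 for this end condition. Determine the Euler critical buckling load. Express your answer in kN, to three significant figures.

P_cr ≈ 307 kN

I = a⁴/12 = 160⁴/12 = 5.461×10^7 mm⁴
I = 5.461×10^7 mm⁴ = 5.461×10^-5 m⁴
Effective length L_e = K·L = 0.7 × 6.16 = 4.312 m
P_cr = π²EI / L_e² = π² × 10.6×10⁹ × 5.461×10^-5 / 4.312² = 3.073×10^5 N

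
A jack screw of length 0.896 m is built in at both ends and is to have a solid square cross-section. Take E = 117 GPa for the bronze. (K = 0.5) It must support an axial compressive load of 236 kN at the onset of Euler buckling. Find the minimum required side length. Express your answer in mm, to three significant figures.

L_e = K·L = 0.5 × 0.896 = 0.4480 m
Required I = P_cr·L_e²/(π²E) = 2.360×10^5 × 0.4480² / (π² × 1.17×10^11) = 4.102×10^-8 m⁴
I_req = 4.102×10^4 mm⁴
Solid square: I = a⁴/12  ⇒  a = (12I)^(1/4) = (12×4.102×10^4)^(1/4) = 26.5 mm

a ≈ 26.5 mm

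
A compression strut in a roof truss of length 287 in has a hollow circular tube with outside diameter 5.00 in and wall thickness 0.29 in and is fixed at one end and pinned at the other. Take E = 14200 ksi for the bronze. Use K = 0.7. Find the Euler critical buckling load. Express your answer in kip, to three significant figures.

P_cr ≈ 41.5 kip

Inner diameter d_i = 5.00 − 2×0.29 = 4.420 in
I = π(d_o⁴ − d_i⁴)/64 = π(5.00⁴ − 4.420⁴)/64 = 11.94 in⁴
Effective length L_e = K·L = 0.7 × 287 = 200.9 in
P_cr = π²EI / L_e² = π² × 14200×10³ × 11.94 / 200.9² = 4.148×10^4 lb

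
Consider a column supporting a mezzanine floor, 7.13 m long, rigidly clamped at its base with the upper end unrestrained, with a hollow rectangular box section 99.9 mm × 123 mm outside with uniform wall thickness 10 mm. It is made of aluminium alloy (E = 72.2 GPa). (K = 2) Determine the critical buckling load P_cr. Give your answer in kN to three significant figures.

P_cr ≈ 20.5 kN

Inner dimensions: h_i = 123 − 2×10 = 103.0 mm, b_i = 99.9 − 2×10 = 79.90 mm
Weak-axis I_min = (h_o·b_o³ − h_i·b_i³)/12 with b_o = 99.9, b_i = 79.90 mm (shorter outer/inner sides).
I_min = (123×99.9³ − 103.0×79.90³)/12 = 5.841×10^6 mm⁴
I = 5.841×10^6 mm⁴ = 5.841×10^-6 m⁴
Effective length L_e = K·L = 2 × 7.13 = 14.26 m
P_cr = π²EI / L_e² = π² × 72.2×10⁹ × 5.841×10^-6 / 14.26² = 2.047×10^4 N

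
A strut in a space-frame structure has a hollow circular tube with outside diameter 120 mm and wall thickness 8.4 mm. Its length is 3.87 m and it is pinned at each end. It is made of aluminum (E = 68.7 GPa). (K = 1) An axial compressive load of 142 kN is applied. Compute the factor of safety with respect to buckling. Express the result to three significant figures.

Inner diameter d_i = 120 − 2×8.4 = 103.2 mm
I = π(d_o⁴ − d_i⁴)/64 = π(120⁴ − 103.2⁴)/64 = 4.611×10^6 mm⁴
I = 4.611×10^6 mm⁴ = 4.611×10^-6 m⁴
Effective length L_e = K·L = 1 × 3.87 = 3.870 m
P_cr = π²EI / L_e² = π² × 68.7×10⁹ × 4.611×10^-6 / 3.870² = 2.087×10^5 N
Factor of safety n = P_cr / P = 208.75 / 142 = 1.47

n ≈ 1.47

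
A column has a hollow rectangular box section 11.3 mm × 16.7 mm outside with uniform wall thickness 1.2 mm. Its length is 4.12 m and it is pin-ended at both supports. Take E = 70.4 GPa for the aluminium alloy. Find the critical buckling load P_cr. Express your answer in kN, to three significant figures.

P_cr ≈ 0.0478 kN

Inner dimensions: h_i = 16.7 − 2×1.2 = 14.30 mm, b_i = 11.3 − 2×1.2 = 8.900 mm
Weak-axis I_min = (h_o·b_o³ − h_i·b_i³)/12 with b_o = 11.3, b_i = 8.900 mm (shorter outer/inner sides).
I_min = (16.7×11.3³ − 14.30×8.900³)/12 = 1.168×10^3 mm⁴
I = 1.168×10^3 mm⁴ = 1.168×10^-9 m⁴
Effective length L_e = K·L = 1 × 4.12 = 4.120 m
P_cr = π²EI / L_e² = π² × 70.4×10⁹ × 1.168×10^-9 / 4.120² = 47.81 N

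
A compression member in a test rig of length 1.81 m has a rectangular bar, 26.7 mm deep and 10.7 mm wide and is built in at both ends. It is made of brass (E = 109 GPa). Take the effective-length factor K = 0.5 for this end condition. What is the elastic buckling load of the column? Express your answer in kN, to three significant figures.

Buckling occurs about the weak axis: I_min = h·b³/12 with b = 10.7 mm (the shorter side).
I_min = 26.7×10.7³/12 = 2.726×10^3 mm⁴
I = 2.726×10^3 mm⁴ = 2.726×10^-9 m⁴
Effective length L_e = K·L = 0.5 × 1.81 = 0.9050 m
P_cr = π²EI / L_e² = π² × 109×10⁹ × 2.726×10^-9 / 0.9050² = 3.580×10^3 N

P_cr ≈ 3.58 kN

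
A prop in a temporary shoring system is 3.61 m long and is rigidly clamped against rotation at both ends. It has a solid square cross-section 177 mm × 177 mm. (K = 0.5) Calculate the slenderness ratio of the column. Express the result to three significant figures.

For a square r = a/√12 = 177/√12 = 51.10 mm
L_e = K·L = 0.5 × 3.61 m = 1.805 m = 1805.0 mm
λ = L_e / r_min = 1805.0 / 51.10 = 35.3

λ ≈ 35.3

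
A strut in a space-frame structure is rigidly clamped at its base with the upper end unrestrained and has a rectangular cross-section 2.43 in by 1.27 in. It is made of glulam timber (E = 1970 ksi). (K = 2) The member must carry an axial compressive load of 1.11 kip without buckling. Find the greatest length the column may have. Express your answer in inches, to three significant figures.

Buckling occurs about the weak axis: I_min = h·b³/12 with b = 1.27 in (the shorter side).
I_min = 2.43×1.27³/12 = 0.4148 in⁴
At the buckling limit P_cr = P = 1.110×10^3 lb
From P_cr = π²EI/(K·L)²:  L = (1/K)·√(π²EI/P_cr) = (1/2)·√(π²×1.97×10^6×0.4148/1.110×10^3)
L = 42.6 in

L_max ≈ 42.6 in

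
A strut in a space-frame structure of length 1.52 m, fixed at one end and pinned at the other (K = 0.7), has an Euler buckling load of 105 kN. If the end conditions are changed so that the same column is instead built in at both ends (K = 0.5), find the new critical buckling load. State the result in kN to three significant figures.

P_cr ≈ 206 kN

P_cr ∝ 1/K², so P_cr,new = P_cr,old × (K_old/K_new)² = 105 × (0.7/0.5)²
= 105 × 1.960 = 206 kN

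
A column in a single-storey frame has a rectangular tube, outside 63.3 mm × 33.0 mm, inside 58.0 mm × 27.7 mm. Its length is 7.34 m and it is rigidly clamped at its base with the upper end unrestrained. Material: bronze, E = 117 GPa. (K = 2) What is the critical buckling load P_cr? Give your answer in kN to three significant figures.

P_cr ≈ 0.465 kN

Weak-axis I_min = (h_o·b_o³ − h_i·b_i³)/12 with b_o = 33.0, b_i = 27.70 mm (shorter outer/inner sides).
I_min = (63.3×33.0³ − 58.00×27.70³)/12 = 8.684×10^4 mm⁴
I = 8.684×10^4 mm⁴ = 8.684×10^-8 m⁴
Effective length L_e = K·L = 2 × 7.34 = 14.68 m
P_cr = π²EI / L_e² = π² × 117×10⁹ × 8.684×10^-8 / 14.68² = 465.3 N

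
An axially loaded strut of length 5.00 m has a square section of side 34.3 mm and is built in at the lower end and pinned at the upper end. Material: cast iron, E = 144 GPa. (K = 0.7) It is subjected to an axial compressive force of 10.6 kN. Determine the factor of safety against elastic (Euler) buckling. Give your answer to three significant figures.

I = a⁴/12 = 34.3⁴/12 = 1.153×10^5 mm⁴
I = 1.153×10^5 mm⁴ = 1.153×10^-7 m⁴
Effective length L_e = K·L = 0.7 × 5.00 = 3.500 m
P_cr = π²EI / L_e² = π² × 144×10⁹ × 1.153×10^-7 / 3.500² = 1.338×10^4 N
Factor of safety n = P_cr / P = 13.382 / 10.6 = 1.26

n ≈ 1.26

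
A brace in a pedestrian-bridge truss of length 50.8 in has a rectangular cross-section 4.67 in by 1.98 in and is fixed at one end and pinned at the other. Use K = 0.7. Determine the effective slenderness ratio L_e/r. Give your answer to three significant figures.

For a rectangle r_min = b/√12 = 1.98/√12 = 0.5716 in
L_e = K·L = 0.7 × 50.8 = 35.56 in
λ = L_e / r_min = 35.560 / 0.5716 = 62.2

λ ≈ 62.2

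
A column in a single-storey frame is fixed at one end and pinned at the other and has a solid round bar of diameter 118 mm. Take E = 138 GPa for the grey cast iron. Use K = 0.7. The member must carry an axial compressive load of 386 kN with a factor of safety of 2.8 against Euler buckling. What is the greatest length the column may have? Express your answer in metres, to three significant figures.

I = πd⁴/64 = π×118⁴/64 = 9.517×10^6 mm⁴
I = 9.517×10^-6 m⁴
Required critical load P_cr = n·P = 2.8 × 386 = 1081 kN = 1.081×10^6 N
From P_cr = π²EI/(K·L)²:  L = (1/K)·√(π²EI/P_cr) = (1/0.7)·√(π²×1.38×10^11×9.517×10^-6/1.081×10^6)
L = 4.95 m

L_max ≈ 4.95 m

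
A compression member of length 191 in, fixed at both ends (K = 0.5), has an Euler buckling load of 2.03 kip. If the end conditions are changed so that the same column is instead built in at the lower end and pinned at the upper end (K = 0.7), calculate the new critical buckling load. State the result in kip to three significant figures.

P_cr ≈ 1.04 kip

P_cr ∝ 1/K², so P_cr,new = P_cr,old × (K_old/K_new)² = 2.03 × (0.5/0.7)²
= 2.03 × 0.5102 = 1.04 kip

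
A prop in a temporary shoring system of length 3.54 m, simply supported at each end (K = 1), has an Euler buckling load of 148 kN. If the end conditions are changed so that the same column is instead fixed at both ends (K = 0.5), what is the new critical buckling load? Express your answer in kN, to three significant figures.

P_cr ∝ 1/K², so P_cr,new = P_cr,old × (K_old/K_new)² = 148 × (1/0.5)²
= 148 × 4.000 = 592 kN

P_cr ≈ 592 kN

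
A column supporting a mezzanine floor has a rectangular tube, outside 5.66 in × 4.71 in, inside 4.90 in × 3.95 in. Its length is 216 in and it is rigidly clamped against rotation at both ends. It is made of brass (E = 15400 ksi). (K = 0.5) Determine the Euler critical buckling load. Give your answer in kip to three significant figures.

Weak-axis I_min = (h_o·b_o³ − h_i·b_i³)/12 with b_o = 4.71, b_i = 3.950 in (shorter outer/inner sides).
I_min = (5.66×4.71³ − 4.900×3.950³)/12 = 24.12 in⁴
Effective length L_e = K·L = 0.5 × 216 = 108.0 in
P_cr = π²EI / L_e² = π² × 15400×10³ × 24.12 / 108.0² = 3.143×10^5 lb

P_cr ≈ 314 kip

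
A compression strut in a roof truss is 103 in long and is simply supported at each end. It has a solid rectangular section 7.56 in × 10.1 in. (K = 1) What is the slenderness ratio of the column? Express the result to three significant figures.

For a rectangle r_min = b/√12 = 7.56/√12 = 2.182 in
L_e = K·L = 1 × 103 = 103.0 in
λ = L_e / r_min = 103.00 / 2.182 = 47.2

λ ≈ 47.2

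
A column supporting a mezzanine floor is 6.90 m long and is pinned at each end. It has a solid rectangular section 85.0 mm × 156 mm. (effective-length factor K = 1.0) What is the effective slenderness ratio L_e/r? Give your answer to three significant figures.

λ ≈ 281

Buckling occurs about the weak axis: I_min = h·b³/12 with b = 85.0 mm (the shorter side).
I_min = 156×85.0³/12 = 7.984×10^6 mm⁴
A = 1.326×10^4 mm²;  r_min = √(I/A) = √(7.984×10^6/1.326×10^4) = 24.54 mm
L_e = K·L = 1 × 6.90 m = 6.900 m = 6900.0 mm
λ = L_e / r_min = 6900.0 / 24.54 = 281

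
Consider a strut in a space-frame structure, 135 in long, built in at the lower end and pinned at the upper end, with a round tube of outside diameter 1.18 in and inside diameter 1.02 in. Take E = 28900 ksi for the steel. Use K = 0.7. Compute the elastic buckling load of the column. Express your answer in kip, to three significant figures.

d_o = 1.18 in, d_i = 1.02 in
I = π(d_o⁴ − d_i⁴)/64 = π(1.18⁴ − 1.020⁴)/64 = 4.204×10^-2 in⁴
Effective length L_e = K·L = 0.7 × 135 = 94.50 in
P_cr = π²EI / L_e² = π² × 28900×10³ × 4.204×10^-2 / 94.50² = 1.343×10^3 lb

P_cr ≈ 1.34 kip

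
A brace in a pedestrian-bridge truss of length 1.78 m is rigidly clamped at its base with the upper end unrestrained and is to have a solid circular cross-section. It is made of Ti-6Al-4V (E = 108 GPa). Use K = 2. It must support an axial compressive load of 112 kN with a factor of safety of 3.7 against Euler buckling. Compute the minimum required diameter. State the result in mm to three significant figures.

d ≈ 100 mm

Required P_cr = n·P = 3.7 × 112 = 414.4 kN
L_e = K·L = 2 × 1.78 = 3.560 m
Required I = P_cr·L_e²/(π²E) = 4.144×10^5 × 3.560² / (π² × 1.08×10^11) = 4.927×10^-6 m⁴
I_req = 4.927×10^6 mm⁴
Solid circle: I = πd⁴/64  ⇒  d = (64I/π)^(1/4) = (64×4.927×10^6/π)^(1/4) = 100 mm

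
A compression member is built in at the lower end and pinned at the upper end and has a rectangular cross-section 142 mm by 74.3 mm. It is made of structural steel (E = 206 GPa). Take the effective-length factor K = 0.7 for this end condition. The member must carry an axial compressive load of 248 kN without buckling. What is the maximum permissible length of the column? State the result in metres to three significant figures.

L_max ≈ 9.01 m

Buckling occurs about the weak axis: I_min = h·b³/12 with b = 74.3 mm (the shorter side).
I_min = 142×74.3³/12 = 4.854×10^6 mm⁴
I = 4.854×10^-6 m⁴
At the buckling limit P_cr = P = 2.480×10^5 N
From P_cr = π²EI/(K·L)²:  L = (1/K)·√(π²EI/P_cr) = (1/0.7)·√(π²×2.06×10^11×4.854×10^-6/2.480×10^5)
L = 9.01 m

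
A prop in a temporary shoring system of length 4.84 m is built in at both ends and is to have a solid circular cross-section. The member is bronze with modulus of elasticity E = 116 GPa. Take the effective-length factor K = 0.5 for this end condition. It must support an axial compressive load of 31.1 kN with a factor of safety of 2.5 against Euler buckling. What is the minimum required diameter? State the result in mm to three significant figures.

Required P_cr = n·P = 2.5 × 31.1 = 77.75 kN
L_e = K·L = 0.5 × 4.84 = 2.420 m
Required I = P_cr·L_e²/(π²E) = 7.775×10^4 × 2.420² / (π² × 1.16×10^11) = 3.977×10^-7 m⁴
I_req = 3.977×10^5 mm⁴
Solid circle: I = πd⁴/64  ⇒  d = (64I/π)^(1/4) = (64×3.977×10^5/π)^(1/4) = 53.4 mm

d ≈ 53.4 mm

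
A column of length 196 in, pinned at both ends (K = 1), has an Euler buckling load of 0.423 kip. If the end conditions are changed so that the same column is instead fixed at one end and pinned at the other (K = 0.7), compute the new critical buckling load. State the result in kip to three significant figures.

P_cr ≈ 0.863 kip

P_cr ∝ 1/K², so P_cr,new = P_cr,old × (K_old/K_new)² = 0.423 × (1/0.7)²
= 0.423 × 2.041 = 0.863 kip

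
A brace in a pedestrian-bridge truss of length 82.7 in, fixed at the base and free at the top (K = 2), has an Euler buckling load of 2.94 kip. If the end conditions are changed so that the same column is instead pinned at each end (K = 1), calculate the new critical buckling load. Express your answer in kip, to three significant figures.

P_cr ≈ 11.8 kip

P_cr ∝ 1/K², so P_cr,new = P_cr,old × (K_old/K_new)² = 2.94 × (2/1)²
= 2.94 × 4.000 = 11.8 kip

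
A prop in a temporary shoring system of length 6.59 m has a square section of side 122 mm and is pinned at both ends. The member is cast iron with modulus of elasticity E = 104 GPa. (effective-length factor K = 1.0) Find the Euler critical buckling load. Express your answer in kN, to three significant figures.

I = a⁴/12 = 122⁴/12 = 1.846×10^7 mm⁴
I = 1.846×10^7 mm⁴ = 1.846×10^-5 m⁴
Effective length L_e = K·L = 1 × 6.59 = 6.590 m
P_cr = π²EI / L_e² = π² × 104×10⁹ × 1.846×10^-5 / 6.590² = 4.363×10^5 N

P_cr ≈ 436 kN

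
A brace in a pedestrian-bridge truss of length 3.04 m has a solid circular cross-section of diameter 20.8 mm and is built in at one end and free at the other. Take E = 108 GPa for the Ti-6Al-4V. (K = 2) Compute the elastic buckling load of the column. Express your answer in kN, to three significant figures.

P_cr ≈ 0.265 kN

I = πd⁴/64 = π×20.8⁴/64 = 9.188×10^3 mm⁴
I = 9.188×10^3 mm⁴ = 9.188×10^-9 m⁴
Effective length L_e = K·L = 2 × 3.04 = 6.080 m
P_cr = π²EI / L_e² = π² × 108×10⁹ × 9.188×10^-9 / 6.080² = 264.9 N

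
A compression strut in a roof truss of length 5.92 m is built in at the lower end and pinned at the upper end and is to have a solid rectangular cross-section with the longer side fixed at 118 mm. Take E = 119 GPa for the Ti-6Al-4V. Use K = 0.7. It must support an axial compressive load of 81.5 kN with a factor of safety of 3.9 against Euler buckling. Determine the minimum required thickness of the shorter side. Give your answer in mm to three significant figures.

b ≈ 77.9 mm

Required P_cr = n·P = 3.9 × 81.5 = 317.8 kN
L_e = K·L = 0.7 × 5.92 = 4.144 m
Required I = P_cr·L_e²/(π²E) = 3.179×10^5 × 4.144² / (π² × 1.19×10^11) = 4.647×10^-6 m⁴
I_req = 4.647×10^6 mm⁴
Rectangle, weak axis: I_min = h·b³/12 with h = 118 mm fixed  ⇒  b = (12I/h)^(1/3) = 77.9 mm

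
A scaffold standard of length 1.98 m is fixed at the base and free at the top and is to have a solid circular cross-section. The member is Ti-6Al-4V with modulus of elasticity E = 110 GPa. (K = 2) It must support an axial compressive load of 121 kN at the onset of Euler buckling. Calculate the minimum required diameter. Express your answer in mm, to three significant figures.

L_e = K·L = 2 × 1.98 = 3.960 m
Required I = P_cr·L_e²/(π²E) = 1.210×10^5 × 3.960² / (π² × 1.10×10^11) = 1.748×10^-6 m⁴
I_req = 1.748×10^6 mm⁴
Solid circle: I = πd⁴/64  ⇒  d = (64I/π)^(1/4) = (64×1.748×10^6/π)^(1/4) = 77.2 mm

d ≈ 77.2 mm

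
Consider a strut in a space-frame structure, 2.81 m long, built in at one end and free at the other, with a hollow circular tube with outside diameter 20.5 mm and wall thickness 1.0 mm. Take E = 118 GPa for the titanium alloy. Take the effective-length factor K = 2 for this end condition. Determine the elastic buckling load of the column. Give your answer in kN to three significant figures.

Inner diameter d_i = 20.5 − 2×1.0 = 18.50 mm
I = π(d_o⁴ − d_i⁴)/64 = π(20.5⁴ − 18.50⁴)/64 = 2.919×10^3 mm⁴
I = 2.919×10^3 mm⁴ = 2.919×10^-9 m⁴
Effective length L_e = K·L = 2 × 2.81 = 5.620 m
P_cr = π²EI / L_e² = π² × 118×10⁹ × 2.919×10^-9 / 5.620² = 107.6 N

P_cr ≈ 0.108 kN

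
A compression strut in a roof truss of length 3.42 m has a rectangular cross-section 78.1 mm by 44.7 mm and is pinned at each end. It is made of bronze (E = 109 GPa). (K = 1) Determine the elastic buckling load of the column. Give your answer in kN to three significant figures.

P_cr ≈ 53.5 kN

Buckling occurs about the weak axis: I_min = h·b³/12 with b = 44.7 mm (the shorter side).
I_min = 78.1×44.7³/12 = 5.813×10^5 mm⁴
I = 5.813×10^5 mm⁴ = 5.813×10^-7 m⁴
Effective length L_e = K·L = 1 × 3.42 = 3.420 m
P_cr = π²EI / L_e² = π² × 109×10⁹ × 5.813×10^-7 / 3.420² = 5.346×10^4 N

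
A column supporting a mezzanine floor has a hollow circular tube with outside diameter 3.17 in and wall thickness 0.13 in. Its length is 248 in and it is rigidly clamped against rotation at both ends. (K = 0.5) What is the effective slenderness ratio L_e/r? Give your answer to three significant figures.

Inner diameter d_i = 3.17 − 2×0.13 = 2.910 in
I = π(d_o⁴ − d_i⁴)/64 = π(3.17⁴ − 2.910⁴)/64 = 1.437 in⁴
A = 1.242 in²;  r_min = √(I/A) = √(1.437/1.242) = 1.076 in
L_e = K·L = 0.5 × 248 = 124.0 in
λ = L_e / r_min = 124.00 / 1.076 = 115

λ ≈ 115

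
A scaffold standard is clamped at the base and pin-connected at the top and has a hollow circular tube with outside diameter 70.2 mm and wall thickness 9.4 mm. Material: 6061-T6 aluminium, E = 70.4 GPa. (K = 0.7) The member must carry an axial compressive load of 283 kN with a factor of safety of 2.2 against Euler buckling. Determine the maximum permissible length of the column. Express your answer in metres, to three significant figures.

L_max ≈ 1.39 m

Inner diameter d_i = 70.2 − 2×9.4 = 51.40 mm
I = π(d_o⁴ − d_i⁴)/64 = π(70.2⁴ − 51.40⁴)/64 = 8.495×10^5 mm⁴
I = 8.495×10^-7 m⁴
Required critical load P_cr = n·P = 2.2 × 283 = 622.6 kN = 6.226×10^5 N
From P_cr = π²EI/(K·L)²:  L = (1/K)·√(π²EI/P_cr) = (1/0.7)·√(π²×7.04×10^10×8.495×10^-7/6.226×10^5)
L = 1.39 m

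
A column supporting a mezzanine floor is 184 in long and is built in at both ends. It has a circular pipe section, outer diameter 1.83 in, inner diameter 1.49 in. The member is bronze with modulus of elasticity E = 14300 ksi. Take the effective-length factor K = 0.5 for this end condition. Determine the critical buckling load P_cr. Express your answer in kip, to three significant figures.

d_o = 1.83 in, d_i = 1.49 in
I = π(d_o⁴ − d_i⁴)/64 = π(1.83⁴ − 1.490⁴)/64 = 0.3086 in⁴
Effective length L_e = K·L = 0.5 × 184 = 92.00 in
P_cr = π²EI / L_e² = π² × 14300×10³ × 0.3086 / 92.00² = 5.145×10^3 lb

P_cr ≈ 5.15 kip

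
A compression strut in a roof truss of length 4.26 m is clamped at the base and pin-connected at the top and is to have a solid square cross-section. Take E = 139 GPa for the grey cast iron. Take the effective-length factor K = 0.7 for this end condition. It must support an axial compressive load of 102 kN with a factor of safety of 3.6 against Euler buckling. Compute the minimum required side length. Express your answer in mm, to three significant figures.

Required P_cr = n·P = 3.6 × 102 = 367.2 kN
L_e = K·L = 0.7 × 4.26 = 2.982 m
Required I = P_cr·L_e²/(π²E) = 3.672×10^5 × 2.982² / (π² × 1.39×10^11) = 2.380×10^-6 m⁴
I_req = 2.380×10^6 mm⁴
Solid square: I = a⁴/12  ⇒  a = (12I)^(1/4) = (12×2.380×10^6)^(1/4) = 73.1 mm

a ≈ 73.1 mm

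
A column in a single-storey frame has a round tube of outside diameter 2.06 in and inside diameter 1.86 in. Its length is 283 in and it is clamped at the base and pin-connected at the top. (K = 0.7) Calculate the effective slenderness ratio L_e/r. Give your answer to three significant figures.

λ ≈ 286

d_o = 2.06 in, d_i = 1.86 in
I = π(d_o⁴ − d_i⁴)/64 = π(2.06⁴ − 1.860⁴)/64 = 0.2965 in⁴
A = 0.6158 in²;  r_min = √(I/A) = √(0.2965/0.6158) = 0.6939 in
L_e = K·L = 0.7 × 283 = 198.1 in
λ = L_e / r_min = 198.10 / 0.6939 = 286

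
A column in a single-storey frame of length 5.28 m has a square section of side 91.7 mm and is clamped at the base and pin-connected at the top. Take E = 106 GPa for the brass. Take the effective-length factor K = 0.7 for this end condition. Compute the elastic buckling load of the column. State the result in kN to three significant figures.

P_cr ≈ 451 kN

I = a⁴/12 = 91.7⁴/12 = 5.892×10^6 mm⁴
I = 5.892×10^6 mm⁴ = 5.892×10^-6 m⁴
Effective length L_e = K·L = 0.7 × 5.28 = 3.696 m
P_cr = π²EI / L_e² = π² × 106×10⁹ × 5.892×10^-6 / 3.696² = 4.513×10^5 N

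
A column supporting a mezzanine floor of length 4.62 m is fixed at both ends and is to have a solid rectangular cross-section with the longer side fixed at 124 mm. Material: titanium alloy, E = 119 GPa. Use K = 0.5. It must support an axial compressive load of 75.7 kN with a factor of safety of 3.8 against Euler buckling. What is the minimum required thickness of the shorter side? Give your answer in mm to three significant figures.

b ≈ 50.2 mm

Required P_cr = n·P = 3.8 × 75.7 = 287.7 kN
L_e = K·L = 0.5 × 4.62 = 2.310 m
Required I = P_cr·L_e²/(π²E) = 2.877×10^5 × 2.310² / (π² × 1.19×10^11) = 1.307×10^-6 m⁴
I_req = 1.307×10^6 mm⁴
Rectangle, weak axis: I_min = h·b³/12 with h = 124 mm fixed  ⇒  b = (12I/h)^(1/3) = 50.2 mm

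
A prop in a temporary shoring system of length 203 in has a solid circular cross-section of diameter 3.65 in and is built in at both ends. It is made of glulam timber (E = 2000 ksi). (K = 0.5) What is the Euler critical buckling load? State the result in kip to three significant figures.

P_cr ≈ 16.7 kip

I = πd⁴/64 = π×3.65⁴/64 = 8.712 in⁴
Effective length L_e = K·L = 0.5 × 203 = 101.5 in
P_cr = π²EI / L_e² = π² × 2000×10³ × 8.712 / 101.5² = 1.669×10^4 lb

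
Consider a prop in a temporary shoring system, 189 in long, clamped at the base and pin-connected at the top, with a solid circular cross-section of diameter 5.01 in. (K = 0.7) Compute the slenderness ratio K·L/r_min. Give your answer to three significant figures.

λ ≈ 106

For a solid circle r = d/4 = 5.01/4 = 1.252 in
L_e = K·L = 0.7 × 189 = 132.3 in
λ = L_e / r_min = 132.30 / 1.252 = 106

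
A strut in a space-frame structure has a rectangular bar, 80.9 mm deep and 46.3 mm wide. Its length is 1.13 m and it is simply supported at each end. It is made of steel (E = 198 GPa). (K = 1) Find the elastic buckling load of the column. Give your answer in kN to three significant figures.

P_cr ≈ 1020 kN

Buckling occurs about the weak axis: I_min = h·b³/12 with b = 46.3 mm (the shorter side).
I_min = 80.9×46.3³/12 = 6.691×10^5 mm⁴
I = 6.691×10^5 mm⁴ = 6.691×10^-7 m⁴
Effective length L_e = K·L = 1 × 1.13 = 1.130 m
P_cr = π²EI / L_e² = π² × 198×10⁹ × 6.691×10^-7 / 1.130² = 1.024×10^6 N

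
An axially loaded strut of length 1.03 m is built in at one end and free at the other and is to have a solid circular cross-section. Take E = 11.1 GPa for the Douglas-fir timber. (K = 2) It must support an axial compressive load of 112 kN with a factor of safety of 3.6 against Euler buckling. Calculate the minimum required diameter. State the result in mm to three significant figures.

d ≈ 134 mm

Required P_cr = n·P = 3.6 × 112 = 403.2 kN
L_e = K·L = 2 × 1.03 = 2.060 m
Required I = P_cr·L_e²/(π²E) = 4.032×10^5 × 2.060² / (π² × 1.11×10^10) = 1.562×10^-5 m⁴
I_req = 1.562×10^7 mm⁴
Solid circle: I = πd⁴/64  ⇒  d = (64I/π)^(1/4) = (64×1.562×10^7/π)^(1/4) = 134 mm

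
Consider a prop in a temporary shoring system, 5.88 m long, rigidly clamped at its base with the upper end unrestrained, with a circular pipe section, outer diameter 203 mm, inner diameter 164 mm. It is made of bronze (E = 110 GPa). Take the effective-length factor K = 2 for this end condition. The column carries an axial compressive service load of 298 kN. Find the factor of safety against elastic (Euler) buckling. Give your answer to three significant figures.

n ≈ 1.26

d_o = 203 mm, d_i = 164 mm
I = π(d_o⁴ − d_i⁴)/64 = π(203⁴ − 164.0⁴)/64 = 4.785×10^7 mm⁴
I = 4.785×10^7 mm⁴ = 4.785×10^-5 m⁴
Effective length L_e = K·L = 2 × 5.88 = 11.76 m
P_cr = π²EI / L_e² = π² × 110×10⁹ × 4.785×10^-5 / 11.76² = 3.756×10^5 N
Factor of safety n = P_cr / P = 375.63 / 298 = 1.26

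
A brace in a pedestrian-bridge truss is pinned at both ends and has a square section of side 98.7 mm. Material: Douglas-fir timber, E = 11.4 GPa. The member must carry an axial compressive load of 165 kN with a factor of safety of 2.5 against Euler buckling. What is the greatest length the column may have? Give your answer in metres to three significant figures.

I = a⁴/12 = 98.7⁴/12 = 7.908×10^6 mm⁴
I = 7.908×10^-6 m⁴
Required critical load P_cr = n·P = 2.5 × 165 = 412.5 kN = 4.125×10^5 N
From P_cr = π²EI/(K·L)²:  L = (1/K)·√(π²EI/P_cr) = (1/1)·√(π²×1.14×10^10×7.908×10^-6/4.125×10^5)
L = 1.47 m

L_max ≈ 1.47 m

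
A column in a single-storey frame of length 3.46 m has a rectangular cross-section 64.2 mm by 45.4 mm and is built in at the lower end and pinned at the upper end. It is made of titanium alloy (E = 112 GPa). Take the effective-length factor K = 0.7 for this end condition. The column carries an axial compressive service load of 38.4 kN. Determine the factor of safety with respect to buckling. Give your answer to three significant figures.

Buckling occurs about the weak axis: I_min = h·b³/12 with b = 45.4 mm (the shorter side).
I_min = 64.2×45.4³/12 = 5.006×10^5 mm⁴
I = 5.006×10^5 mm⁴ = 5.006×10^-7 m⁴
Effective length L_e = K·L = 0.7 × 3.46 = 2.422 m
P_cr = π²EI / L_e² = π² × 112×10⁹ × 5.006×10^-7 / 2.422² = 9.434×10^4 N
Factor of safety n = P_cr / P = 94.339 / 38.4 = 2.46

n ≈ 2.46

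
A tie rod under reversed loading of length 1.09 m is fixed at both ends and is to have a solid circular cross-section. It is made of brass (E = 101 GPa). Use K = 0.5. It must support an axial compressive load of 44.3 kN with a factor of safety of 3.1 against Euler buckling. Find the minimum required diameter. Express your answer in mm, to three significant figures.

d ≈ 30.2 mm

Required P_cr = n·P = 3.1 × 44.3 = 137.3 kN
L_e = K·L = 0.5 × 1.09 = 0.5450 m
Required I = P_cr·L_e²/(π²E) = 1.373×10^5 × 0.5450² / (π² × 1.01×10^11) = 4.092×10^-8 m⁴
I_req = 4.092×10^4 mm⁴
Solid circle: I = πd⁴/64  ⇒  d = (64I/π)^(1/4) = (64×4.092×10^4/π)^(1/4) = 30.2 mm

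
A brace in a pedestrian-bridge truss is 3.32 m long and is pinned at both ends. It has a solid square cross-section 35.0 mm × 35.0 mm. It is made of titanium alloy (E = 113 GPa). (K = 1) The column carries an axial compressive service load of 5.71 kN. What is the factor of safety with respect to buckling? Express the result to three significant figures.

I = a⁴/12 = 35.0⁴/12 = 1.251×10^5 mm⁴
I = 1.251×10^5 mm⁴ = 1.251×10^-7 m⁴
Effective length L_e = K·L = 1 × 3.32 = 3.320 m
P_cr = π²EI / L_e² = π² × 113×10⁹ × 1.251×10^-7 / 3.320² = 1.265×10^4 N
Factor of safety n = P_cr / P = 12.653 / 5.71 = 2.22

n ≈ 2.22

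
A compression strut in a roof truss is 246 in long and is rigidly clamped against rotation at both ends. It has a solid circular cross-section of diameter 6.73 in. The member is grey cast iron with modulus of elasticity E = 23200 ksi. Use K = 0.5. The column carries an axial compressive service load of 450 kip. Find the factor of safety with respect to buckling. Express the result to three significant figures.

n ≈ 3.39

I = πd⁴/64 = π×6.73⁴/64 = 100.7 in⁴
Effective length L_e = K·L = 0.5 × 246 = 123.0 in
P_cr = π²EI / L_e² = π² × 23200×10³ × 100.7 / 123.0² = 1.524×10^6 lb
Factor of safety n = P_cr / P = 1524.1 / 450 = 3.39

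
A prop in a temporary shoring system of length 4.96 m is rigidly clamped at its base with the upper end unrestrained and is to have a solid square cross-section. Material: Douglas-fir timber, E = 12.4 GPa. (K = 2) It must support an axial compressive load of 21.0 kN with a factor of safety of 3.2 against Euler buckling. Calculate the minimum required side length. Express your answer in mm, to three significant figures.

a ≈ 160 mm

Required P_cr = n·P = 3.2 × 21.0 = 67.20 kN
L_e = K·L = 2 × 4.96 = 9.920 m
Required I = P_cr·L_e²/(π²E) = 6.720×10^4 × 9.920² / (π² × 1.24×10^10) = 5.403×10^-5 m⁴
I_req = 5.403×10^7 mm⁴
Solid square: I = a⁴/12  ⇒  a = (12I)^(1/4) = (12×5.403×10^7)^(1/4) = 160 mm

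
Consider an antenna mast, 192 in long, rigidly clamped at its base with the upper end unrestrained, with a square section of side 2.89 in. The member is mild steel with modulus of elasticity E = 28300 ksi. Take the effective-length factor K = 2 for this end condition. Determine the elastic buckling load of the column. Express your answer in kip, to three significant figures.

P_cr ≈ 11.0 kip

I = a⁴/12 = 2.89⁴/12 = 5.813 in⁴
Effective length L_e = K·L = 2 × 192 = 384.0 in
P_cr = π²EI / L_e² = π² × 28300×10³ × 5.813 / 384.0² = 1.101×10^4 lb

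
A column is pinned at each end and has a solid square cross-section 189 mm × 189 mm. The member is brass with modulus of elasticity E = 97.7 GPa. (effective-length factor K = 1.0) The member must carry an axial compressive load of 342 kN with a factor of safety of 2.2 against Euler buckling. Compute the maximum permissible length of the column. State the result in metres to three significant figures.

L_max ≈ 11.7 m

I = a⁴/12 = 189⁴/12 = 1.063×10^8 mm⁴
I = 1.063×10^-4 m⁴
Required critical load P_cr = n·P = 2.2 × 342 = 752.4 kN = 7.524×10^5 N
From P_cr = π²EI/(K·L)²:  L = (1/K)·√(π²EI/P_cr) = (1/1)·√(π²×9.77×10^10×1.063×10^-4/7.524×10^5)
L = 11.7 m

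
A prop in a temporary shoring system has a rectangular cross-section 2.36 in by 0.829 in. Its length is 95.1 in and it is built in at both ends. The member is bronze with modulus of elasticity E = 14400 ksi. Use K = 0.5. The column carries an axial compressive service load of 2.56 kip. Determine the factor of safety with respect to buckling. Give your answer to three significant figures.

n ≈ 2.75

Buckling occurs about the weak axis: I_min = h·b³/12 with b = 0.829 in (the shorter side).
I_min = 2.36×0.829³/12 = 0.1120 in⁴
Effective length L_e = K·L = 0.5 × 95.1 = 47.55 in
P_cr = π²EI / L_e² = π² × 14400×10³ × 0.1120 / 47.55² = 7.043×10^3 lb
Factor of safety n = P_cr / P = 7.0430 / 2.56 = 2.75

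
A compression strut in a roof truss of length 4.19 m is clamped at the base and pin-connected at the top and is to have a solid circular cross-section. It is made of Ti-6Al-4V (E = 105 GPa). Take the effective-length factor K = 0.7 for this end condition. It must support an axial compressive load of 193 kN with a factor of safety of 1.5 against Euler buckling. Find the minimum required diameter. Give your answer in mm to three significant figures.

d ≈ 83.6 mm

Required P_cr = n·P = 1.5 × 193 = 289.5 kN
L_e = K·L = 0.7 × 4.19 = 2.933 m
Required I = P_cr·L_e²/(π²E) = 2.895×10^5 × 2.933² / (π² × 1.05×10^11) = 2.403×10^-6 m⁴
I_req = 2.403×10^6 mm⁴
Solid circle: I = πd⁴/64  ⇒  d = (64I/π)^(1/4) = (64×2.403×10^6/π)^(1/4) = 83.6 mm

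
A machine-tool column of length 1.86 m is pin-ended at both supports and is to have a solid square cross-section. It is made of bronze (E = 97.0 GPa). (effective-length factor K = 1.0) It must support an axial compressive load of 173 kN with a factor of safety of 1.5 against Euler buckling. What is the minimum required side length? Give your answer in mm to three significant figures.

Required P_cr = n·P = 1.5 × 173 = 259.5 kN
L_e = K·L = 1 × 1.86 = 1.860 m
Required I = P_cr·L_e²/(π²E) = 2.595×10^5 × 1.860² / (π² × 9.70×10^10) = 9.378×10^-7 m⁴
I_req = 9.378×10^5 mm⁴
Solid square: I = a⁴/12  ⇒  a = (12I)^(1/4) = (12×9.378×10^5)^(1/4) = 57.9 mm

a ≈ 57.9 mm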